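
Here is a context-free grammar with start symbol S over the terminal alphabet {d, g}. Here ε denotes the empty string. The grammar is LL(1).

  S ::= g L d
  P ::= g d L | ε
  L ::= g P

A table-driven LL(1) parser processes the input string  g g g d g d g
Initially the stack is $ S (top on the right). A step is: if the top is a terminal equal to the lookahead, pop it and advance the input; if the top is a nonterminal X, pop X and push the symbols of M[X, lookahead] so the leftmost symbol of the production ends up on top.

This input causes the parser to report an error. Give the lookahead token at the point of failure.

g

step 1: stack=$ S  input=g g g d g d g $  — expand S ::= g L d
step 2: stack=$ d L g  input=g g g d g d g $  — match g
step 3: stack=$ d L  input=g g d g d g $  — expand L ::= g P
step 4: stack=$ d P g  input=g g d g d g $  — match g
step 5: stack=$ d P  input=g d g d g $  — expand P ::= g d L
step 6: stack=$ d L d g  input=g d g d g $  — match g
step 7: stack=$ d L d  input=d g d g $  — match d
step 8: stack=$ d L  input=g d g $  — expand L ::= g P
step 9: stack=$ d P g  input=g d g $  — match g
step 10: stack=$ d P  input=d g $  — expand P ::= ε
step 11: stack=$ d  input=d g $  — match d
step 12: stack=$  input=g $  — error: stack empty but input remains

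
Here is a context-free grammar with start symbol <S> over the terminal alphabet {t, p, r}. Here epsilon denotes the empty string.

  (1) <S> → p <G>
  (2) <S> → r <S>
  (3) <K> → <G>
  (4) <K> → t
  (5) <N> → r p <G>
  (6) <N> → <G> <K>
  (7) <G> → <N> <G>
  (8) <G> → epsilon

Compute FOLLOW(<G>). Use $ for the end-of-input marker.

FIRST(<S>) = {p, r}
FIRST(<K>) = {epsilon, r, t}  (via <G>)
FIRST(<N>) = {epsilon, r, t}  (via <G> <K>)
FIRST(<G>) = {epsilon, r, t}  (via <N> <G>)
FOLLOW(<S>) includes $ since <S> is the start symbol.
FOLLOW(<S>): in <S>→r <S>, the suffix after <S> is empty (adds nothing new). Thus FOLLOW(<S>) = {$}.
FOLLOW(<K>): in <N>→<G> <K>, the suffix after <K> is empty, so FOLLOW(<K>) ⊇ FOLLOW(<N>) = {$, r, t}. Thus FOLLOW(<K>) = {$, r, t}.
FOLLOW(<N>): in <G>→<N> <G>, <N> is followed by <G> with FIRST {epsilon, r, t}; in <G>→<N> <G>, the suffix after <N> is nullable, so FOLLOW(<N>) ⊇ FOLLOW(<G>) = {$, r, t}. Thus FOLLOW(<N>) = {$, r, t}.
FOLLOW(<G>): in <S>→p <G>, the suffix after <G> is empty, so FOLLOW(<G>) ⊇ FOLLOW(<S>) = {$}; in <K>→<G>, the suffix after <G> is empty, so FOLLOW(<G>) ⊇ FOLLOW(<K>) = {$, r, t}; in <N>→r p <G>, the suffix after <G> is empty, so FOLLOW(<G>) ⊇ FOLLOW(<N>) = {$, r, t}; in <N>→<G> <K>, <G> is followed by <K> with FIRST {epsilon, r, t}; in <N>→<G> <K>, the suffix after <G> is nullable, so FOLLOW(<G>) ⊇ FOLLOW(<N>) = {$, r, t}; in <G>→<N> <G>, the suffix after <G> is empty (adds nothing new). Thus FOLLOW(<G>) = {$, r, t}.

{$, r, t}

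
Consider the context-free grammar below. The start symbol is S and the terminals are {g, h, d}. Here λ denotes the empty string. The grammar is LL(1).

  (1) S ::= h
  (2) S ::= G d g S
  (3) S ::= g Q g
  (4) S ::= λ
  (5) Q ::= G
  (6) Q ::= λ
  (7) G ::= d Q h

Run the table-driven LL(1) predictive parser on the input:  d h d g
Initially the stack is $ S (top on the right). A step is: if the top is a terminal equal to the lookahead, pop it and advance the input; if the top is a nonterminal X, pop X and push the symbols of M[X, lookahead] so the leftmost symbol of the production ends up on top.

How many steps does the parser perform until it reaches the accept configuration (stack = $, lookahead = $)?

     Stack          Input      Action
  1  $ S            d h d g $  expand S ::= G d g S
  2  $ S g d G      d h d g $  expand G ::= d Q h
  3  $ S g d h Q d  d h d g $  match d
  4  $ S g d h Q    h d g $    expand Q ::= λ
  5  $ S g d h      h d g $    match h
  6  $ S g d        d g $      match d
  7  $ S g          g $        match g
  8  $ S            $          expand S ::= λ
Accept reached after 8 steps.

8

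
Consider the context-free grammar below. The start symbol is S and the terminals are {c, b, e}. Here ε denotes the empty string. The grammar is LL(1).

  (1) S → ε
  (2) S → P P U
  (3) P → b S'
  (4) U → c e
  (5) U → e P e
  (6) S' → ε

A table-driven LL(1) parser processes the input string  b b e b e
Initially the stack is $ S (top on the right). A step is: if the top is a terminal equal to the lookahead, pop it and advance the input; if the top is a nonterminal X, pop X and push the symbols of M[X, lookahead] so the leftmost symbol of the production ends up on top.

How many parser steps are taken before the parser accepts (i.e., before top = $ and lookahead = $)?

13

      Stack       Input        Action
   1  $ S         b b e b e $  expand S → P P U
   2  $ U P P     b b e b e $  expand P → b S'
   3  $ U P S' b  b b e b e $  match b
   4  $ U P S'    b e b e $    expand S' → ε
   5  $ U P       b e b e $    expand P → b S'
   6  $ U S' b    b e b e $    match b
   7  $ U S'      e b e $      expand S' → ε
   8  $ U         e b e $      expand U → e P e
   9  $ e P e     e b e $      match e
  10  $ e P       b e $        expand P → b S'
  11  $ e S' b    b e $        match b
  12  $ e S'      e $          expand S' → ε
  13  $ e         e $          match e
Accept reached after 13 steps.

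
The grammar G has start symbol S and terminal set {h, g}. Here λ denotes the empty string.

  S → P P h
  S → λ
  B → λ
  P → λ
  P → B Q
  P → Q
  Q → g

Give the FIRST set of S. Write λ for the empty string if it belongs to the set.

{λ, g, h}

FIRST(B) = {λ}
FIRST(Q) = {g}
FIRST(P) = {λ, g}  (via B Q, Q)
FIRST(S) = {λ, g, h}  (via P P h)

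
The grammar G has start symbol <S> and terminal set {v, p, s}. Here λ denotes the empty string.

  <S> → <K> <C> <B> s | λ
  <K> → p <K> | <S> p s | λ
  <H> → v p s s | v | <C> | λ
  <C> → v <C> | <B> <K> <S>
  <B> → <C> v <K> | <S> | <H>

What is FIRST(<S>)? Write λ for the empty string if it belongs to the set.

{λ, p, s, v}

FIRST(<S>): from <S>→<K> <C> <B> s we get {p, s, v}; from <S>→λ we get {λ}. So FIRST(<S>) = {λ, p, s, v}.
FIRST(<K>): from <K>→p <K> we get {p}; from <K>→<S> p s we get {p, s, v}; from <K>→λ we get {λ}. So FIRST(<K>) = {λ, p, s, v}.
FIRST(<H>): from <H>→v p s s we get {v}; from <H>→v we get {v}; from <H>→<C> we get {λ, p, s, v}; from <H>→λ we get {λ}. So FIRST(<H>) = {λ, p, s, v}.
FIRST(<C>): from <C>→v <C> we get {v}; from <C>→<B> <K> <S> we get {λ, p, s, v}. So FIRST(<C>) = {λ, p, s, v}.
FIRST(<B>): from <B>→<C> v <K> we get {p, s, v}; from <B>→<S> we get {λ, p, s, v}; from <B>→<H> we get {λ, p, s, v}. So FIRST(<B>) = {λ, p, s, v}.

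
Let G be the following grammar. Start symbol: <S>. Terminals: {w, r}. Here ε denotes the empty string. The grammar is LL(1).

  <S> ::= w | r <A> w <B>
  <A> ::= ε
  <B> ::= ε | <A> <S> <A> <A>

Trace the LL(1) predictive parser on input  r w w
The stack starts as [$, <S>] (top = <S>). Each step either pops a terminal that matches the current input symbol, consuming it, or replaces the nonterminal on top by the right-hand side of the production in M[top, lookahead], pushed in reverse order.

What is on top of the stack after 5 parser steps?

step 1: stack=$ <S>  input=r w w $  — expand <S> ::= r <A> w <B>
step 2: stack=$ <B> w <A> r  input=r w w $  — match r
step 3: stack=$ <B> w <A>  input=w w $  — expand <A> ::= ε
step 4: stack=$ <B> w  input=w w $  — match w
step 5: stack=$ <B>  input=w $  — expand <B> ::= <A> <S> <A> <A>
Stack after step 5: $ <A> <A> <S> <A> (top = <A>).

<A>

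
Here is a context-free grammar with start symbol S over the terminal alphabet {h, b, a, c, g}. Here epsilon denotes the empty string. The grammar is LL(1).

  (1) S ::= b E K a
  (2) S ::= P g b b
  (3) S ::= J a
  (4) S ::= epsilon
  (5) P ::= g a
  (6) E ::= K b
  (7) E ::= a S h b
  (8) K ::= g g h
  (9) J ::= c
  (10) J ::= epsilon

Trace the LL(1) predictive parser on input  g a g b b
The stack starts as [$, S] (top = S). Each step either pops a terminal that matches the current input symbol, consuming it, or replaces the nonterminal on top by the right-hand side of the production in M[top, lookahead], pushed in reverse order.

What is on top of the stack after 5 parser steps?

b

     Stack        Input        Action
  1  $ S          g a g b b $  expand S ::= P g b b
  2  $ b b g P    g a g b b $  expand P ::= g a
  3  $ b b g a g  g a g b b $  match g
  4  $ b b g a    a g b b $    match a
  5  $ b b g      g b b $      match g
Stack after step 5: $ b b (top = b).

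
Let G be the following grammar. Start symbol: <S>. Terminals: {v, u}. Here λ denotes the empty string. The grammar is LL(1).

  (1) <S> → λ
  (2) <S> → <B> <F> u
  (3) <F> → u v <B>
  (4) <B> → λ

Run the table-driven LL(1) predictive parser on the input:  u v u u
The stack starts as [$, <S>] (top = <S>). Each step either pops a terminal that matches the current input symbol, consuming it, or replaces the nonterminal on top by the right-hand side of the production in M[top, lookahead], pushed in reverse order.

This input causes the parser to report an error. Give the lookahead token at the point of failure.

u

     Stack        Input      Action
  1  $ <S>        u v u u $  expand <S> → <B> <F> u
  2  $ u <F> <B>  u v u u $  expand <B> → λ
  3  $ u <F>      u v u u $  expand <F> → u v <B>
  4  $ u <B> v u  u v u u $  match u
  5  $ u <B> v    v u u $    match v
  6  $ u <B>      u u $      expand <B> → λ
  7  $ u          u u $      match u
  8  $            u $        error: stack empty but input remains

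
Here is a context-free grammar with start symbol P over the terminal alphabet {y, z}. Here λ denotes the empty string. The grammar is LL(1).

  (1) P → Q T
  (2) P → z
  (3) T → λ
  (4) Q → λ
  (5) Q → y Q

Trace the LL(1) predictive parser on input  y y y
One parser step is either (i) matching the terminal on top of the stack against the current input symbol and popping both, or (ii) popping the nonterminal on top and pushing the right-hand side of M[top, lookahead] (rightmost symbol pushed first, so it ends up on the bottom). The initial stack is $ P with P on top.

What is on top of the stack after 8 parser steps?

step 1: stack=$ P  input=y y y $  — expand P → Q T
step 2: stack=$ T Q  input=y y y $  — expand Q → y Q
step 3: stack=$ T Q y  input=y y y $  — match y
step 4: stack=$ T Q  input=y y $  — expand Q → y Q
step 5: stack=$ T Q y  input=y y $  — match y
step 6: stack=$ T Q  input=y $  — expand Q → y Q
step 7: stack=$ T Q y  input=y $  — match y
step 8: stack=$ T Q  input=$  — expand Q → λ
Stack after step 8: $ T (top = T).

T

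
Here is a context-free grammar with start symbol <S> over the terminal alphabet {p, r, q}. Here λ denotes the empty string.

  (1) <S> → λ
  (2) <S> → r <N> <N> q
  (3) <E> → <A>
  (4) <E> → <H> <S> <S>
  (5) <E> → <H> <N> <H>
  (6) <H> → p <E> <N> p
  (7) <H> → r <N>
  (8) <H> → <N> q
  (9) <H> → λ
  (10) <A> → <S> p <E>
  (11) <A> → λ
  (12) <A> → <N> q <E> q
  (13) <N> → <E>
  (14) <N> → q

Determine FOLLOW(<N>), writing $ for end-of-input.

FIRST(<S>): from <S>→λ we get {λ}; from <S>→r <N> <N> q we get {r}. So FIRST(<S>) = {λ, r}.
FIRST(<E>): from <E>→<A> we get {λ, p, q, r}; from <E>→<H> <S> <S> we get {λ, p, q, r}; from <E>→<H> <N> <H> we get {λ, p, q, r}. So FIRST(<E>) = {λ, p, q, r}.
FIRST(<N>): from <N>→<E> we get {λ, p, q, r}; from <N>→q we get {q}. So FIRST(<N>) = {λ, p, q, r}.
FIRST(<H>): from <H>→p <E> <N> p we get {p}; from <H>→r <N> we get {r}; from <H>→<N> q we get {p, q, r}; from <H>→λ we get {λ}. So FIRST(<H>) = {λ, p, q, r}.
FIRST(<A>): from <A>→<S> p <E> we get {p, r}; from <A>→λ we get {λ}; from <A>→<N> q <E> q we get {p, q, r}. So FIRST(<A>) = {λ, p, q, r}.
FOLLOW(<S>) includes $ since <S> is the start symbol.
FOLLOW(<S>): in <E>→<H> <S> <S> (occurrence 1), <S> is followed by <S> with FIRST {λ, r}; in <E>→<H> <S> <S> (occurrence 1), the suffix after <S> is nullable, so FOLLOW(<S>) ⊇ FOLLOW(<E>) = {p, q, r}; in <E>→<H> <S> <S> (occurrence 2), the suffix after <S> is empty, so FOLLOW(<S>) ⊇ FOLLOW(<E>) = {p, q, r}; in <A>→<S> p <E>, <S> is followed by p <E> with FIRST {p}. Thus FOLLOW(<S>) = {$, p, q, r}.
FOLLOW(<E>): in <H>→p <E> <N> p, <E> is followed by <N> p with FIRST {p, q, r}; in <A>→<S> p <E>, the suffix after <E> is empty, so FOLLOW(<E>) ⊇ FOLLOW(<A>) = {p, q, r}; in <A>→<N> q <E> q, <E> is followed by q with FIRST {q}; in <N>→<E>, the suffix after <E> is empty, so FOLLOW(<E>) ⊇ FOLLOW(<N>) = {p, q, r}. Thus FOLLOW(<E>) = {p, q, r}.
FOLLOW(<H>): in <E>→<H> <S> <S>, <H> is followed by <S> <S> with FIRST {λ, r}; in <E>→<H> <S> <S>, the suffix after <H> is nullable, so FOLLOW(<H>) ⊇ FOLLOW(<E>) = {p, q, r}; in <E>→<H> <N> <H> (occurrence 1), <H> is followed by <N> <H> with FIRST {λ, p, q, r}; in <E>→<H> <N> <H> (occurrence 1), the suffix after <H> is nullable, so FOLLOW(<H>) ⊇ FOLLOW(<E>) = {p, q, r}; in <E>→<H> <N> <H> (occurrence 2), the suffix after <H> is empty, so FOLLOW(<H>) ⊇ FOLLOW(<E>) = {p, q, r}. Thus FOLLOW(<H>) = {p, q, r}.
FOLLOW(<A>): in <E>→<A>, the suffix after <A> is empty, so FOLLOW(<A>) ⊇ FOLLOW(<E>) = {p, q, r}. Thus FOLLOW(<A>) = {p, q, r}.
FOLLOW(<N>): in <S>→r <N> <N> q (occurrence 1), <N> is followed by <N> q with FIRST {p, q, r}; in <S>→r <N> <N> q (occurrence 2), <N> is followed by q with FIRST {q}; in <E>→<H> <N> <H>, <N> is followed by <H> with FIRST {λ, p, q, r}; in <E>→<H> <N> <H>, the suffix after <N> is nullable, so FOLLOW(<N>) ⊇ FOLLOW(<E>) = {p, q, r}; in <H>→p <E> <N> p, <N> is followed by p with FIRST {p}; in <H>→r <N>, the suffix after <N> is empty, so FOLLOW(<N>) ⊇ FOLLOW(<H>) = {p, q, r}; in <H>→<N> q, <N> is followed by q with FIRST {q}; in <A>→<N> q <E> q, <N> is followed by q <E> q with FIRST {q}. Thus FOLLOW(<N>) = {p, q, r}.

{p, q, r}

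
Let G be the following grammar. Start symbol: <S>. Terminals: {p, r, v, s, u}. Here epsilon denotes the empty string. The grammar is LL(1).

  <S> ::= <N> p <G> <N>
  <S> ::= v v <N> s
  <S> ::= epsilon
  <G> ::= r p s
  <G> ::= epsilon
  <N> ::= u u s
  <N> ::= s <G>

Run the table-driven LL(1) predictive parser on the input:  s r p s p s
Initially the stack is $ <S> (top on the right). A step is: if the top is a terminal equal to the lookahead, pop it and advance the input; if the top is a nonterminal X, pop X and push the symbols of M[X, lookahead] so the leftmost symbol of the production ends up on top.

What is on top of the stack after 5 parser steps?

p

step 1: stack=$ <S>  input=s r p s p s $  — expand <S> ::= <N> p <G> <N>
step 2: stack=$ <N> <G> p <N>  input=s r p s p s $  — expand <N> ::= s <G>
step 3: stack=$ <N> <G> p <G> s  input=s r p s p s $  — match s
step 4: stack=$ <N> <G> p <G>  input=r p s p s $  — expand <G> ::= r p s
step 5: stack=$ <N> <G> p s p r  input=r p s p s $  — match r
Stack after step 5: $ <N> <G> p s p (top = p).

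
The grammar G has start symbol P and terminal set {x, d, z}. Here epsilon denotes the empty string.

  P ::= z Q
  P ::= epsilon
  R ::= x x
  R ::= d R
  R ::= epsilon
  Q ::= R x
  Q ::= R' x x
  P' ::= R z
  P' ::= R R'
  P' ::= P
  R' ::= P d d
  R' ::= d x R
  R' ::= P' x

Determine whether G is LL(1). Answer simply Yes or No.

FIRST(P) = {epsilon, z}
FIRST(R) = {epsilon, d, x}
FIRST(Q) = {d, x, z}
FIRST(P') = {epsilon, d, x, z}
FIRST(R') = {d, x, z}
FOLLOW(P) = {$, d, x}
FOLLOW(R) = {d, x, z}
FOLLOW(Q) = {$, d, x}
FOLLOW(P') = {x}
FOLLOW(R') = {x}
Cell M[P', d] receives both P' ::= R z and P' ::= R R' — the grammar is not LL(1).

No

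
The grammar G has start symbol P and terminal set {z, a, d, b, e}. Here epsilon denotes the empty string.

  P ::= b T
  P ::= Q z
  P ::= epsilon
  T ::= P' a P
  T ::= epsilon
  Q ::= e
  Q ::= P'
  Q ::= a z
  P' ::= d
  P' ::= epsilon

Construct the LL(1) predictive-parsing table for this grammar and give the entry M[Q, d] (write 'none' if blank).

Q ::= P'

FIRST(P') = {epsilon, d}
FIRST(T) = {epsilon, a, d}  (via P' a P)
FIRST(Q) = {epsilon, a, d, e}  (via P')
FIRST(P) = {epsilon, a, b, d, e, z}  (via Q z)
FOLLOW(P) includes $ since P is the start symbol.
FOLLOW(Q): in P::=Q z, Q is followed by z with FIRST {z}. Thus FOLLOW(Q) = {z}.
For Q ::= e: FIRST(e) = {e}, so it goes in M[Q, t] for t ∈ {e}.
For Q ::= P': FIRST(P') = {epsilon, d}, so it goes in M[Q, t] for t ∈ {d}; since epsilon ∈ FIRST, also for every t ∈ FOLLOW(Q) = {z}.
For Q ::= a z: FIRST(a z) = {a}, so it goes in M[Q, t] for t ∈ {a}.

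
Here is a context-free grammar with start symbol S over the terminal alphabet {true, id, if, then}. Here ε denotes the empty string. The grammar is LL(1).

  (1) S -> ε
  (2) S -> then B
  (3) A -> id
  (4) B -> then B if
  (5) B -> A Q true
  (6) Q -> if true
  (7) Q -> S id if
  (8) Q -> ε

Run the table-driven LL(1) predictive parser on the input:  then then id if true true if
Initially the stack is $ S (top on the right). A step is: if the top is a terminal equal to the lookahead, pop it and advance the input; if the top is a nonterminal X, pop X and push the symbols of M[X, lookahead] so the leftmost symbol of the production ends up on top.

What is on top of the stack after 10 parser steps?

      Stack              Input                           Action
   1  $ S                then then id if true true if $  expand S -> then B
   2  $ B then           then then id if true true if $  match then
   3  $ B                then id if true true if $       expand B -> then B if
   4  $ if B then        then id if true true if $       match then
   5  $ if B             id if true true if $            expand B -> A Q true
   6  $ if true Q A      id if true true if $            expand A -> id
   7  $ if true Q id     id if true true if $            match id
   8  $ if true Q        if true true if $               expand Q -> if true
   9  $ if true true if  if true true if $               match if
  10  $ if true true     true true if $                  match true
Stack after step 10: $ if true (top = true).

true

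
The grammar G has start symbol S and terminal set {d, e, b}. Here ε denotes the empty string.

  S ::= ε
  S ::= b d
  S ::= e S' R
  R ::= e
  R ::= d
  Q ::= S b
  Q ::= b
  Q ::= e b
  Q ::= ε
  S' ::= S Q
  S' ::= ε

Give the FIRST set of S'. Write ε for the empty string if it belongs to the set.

FIRST(S) = {ε, b, e}
FIRST(R) = {d, e}
FIRST(Q) = {ε, b, e}  (via S b)
FIRST(S') = {ε, b, e}  (via S Q)

{ε, b, e}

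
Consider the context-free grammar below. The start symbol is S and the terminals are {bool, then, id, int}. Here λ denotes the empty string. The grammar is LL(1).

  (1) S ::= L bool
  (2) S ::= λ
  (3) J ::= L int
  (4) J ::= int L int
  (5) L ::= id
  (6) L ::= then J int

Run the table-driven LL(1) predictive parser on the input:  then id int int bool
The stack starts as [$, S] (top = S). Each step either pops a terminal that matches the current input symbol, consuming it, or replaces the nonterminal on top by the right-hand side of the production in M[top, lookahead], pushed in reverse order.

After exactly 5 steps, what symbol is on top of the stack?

id

     Stack              Input                   Action
  1  $ S                then id int int bool $  expand S ::= L bool
  2  $ bool L           then id int int bool $  expand L ::= then J int
  3  $ bool int J then  then id int int bool $  match then
  4  $ bool int J       id int int bool $       expand J ::= L int
  5  $ bool int int L   id int int bool $       expand L ::= id
Stack after step 5: $ bool int int id (top = id).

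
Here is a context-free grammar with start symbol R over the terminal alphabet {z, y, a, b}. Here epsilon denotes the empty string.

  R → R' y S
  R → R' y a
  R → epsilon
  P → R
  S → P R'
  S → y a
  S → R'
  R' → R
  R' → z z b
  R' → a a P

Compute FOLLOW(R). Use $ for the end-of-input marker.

FIRST(R) = {epsilon, a, y, z}  (via R' y S, R' y a)
FIRST(P) = {epsilon, a, y, z}  (via R)
FIRST(R') = {epsilon, a, y, z}  (via R)
FIRST(S) = {epsilon, a, y, z}  (via P R', R')
FOLLOW(R) includes $ since R is the start symbol.
FOLLOW(R): in P→R, the suffix after R is empty, so FOLLOW(R) ⊇ FOLLOW(P) = {$, a, y, z}; in R'→R, the suffix after R is empty, so FOLLOW(R) ⊇ FOLLOW(R') = {$, a, y, z}. Thus FOLLOW(R) = {$, a, y, z}.
FOLLOW(S): in R→R' y S, the suffix after S is empty, so FOLLOW(S) ⊇ FOLLOW(R) = {$, a, y, z}. Thus FOLLOW(S) = {$, a, y, z}.
FOLLOW(R'): in R→R' y S, R' is followed by y S with FIRST {y}; in R→R' y a, R' is followed by y a with FIRST {y}; in S→P R', the suffix after R' is empty, so FOLLOW(R') ⊇ FOLLOW(S) = {$, a, y, z}; in S→R', the suffix after R' is empty, so FOLLOW(R') ⊇ FOLLOW(S) = {$, a, y, z}. Thus FOLLOW(R') = {$, a, y, z}.
FOLLOW(P): in S→P R', P is followed by R' with FIRST {epsilon, a, y, z}; in S→P R', the suffix after P is nullable, so FOLLOW(P) ⊇ FOLLOW(S) = {$, a, y, z}; in R'→a a P, the suffix after P is empty, so FOLLOW(P) ⊇ FOLLOW(R') = {$, a, y, z}. Thus FOLLOW(P) = {$, a, y, z}.

{$, a, y, z}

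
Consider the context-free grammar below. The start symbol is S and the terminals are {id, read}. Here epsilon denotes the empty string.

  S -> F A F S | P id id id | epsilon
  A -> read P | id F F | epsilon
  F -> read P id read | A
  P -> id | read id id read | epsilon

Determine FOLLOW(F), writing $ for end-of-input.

{$, id, read}

FIRST(A): from A->read P we get {read}; from A->id F F we get {id}; from A->epsilon we get {epsilon}. So FIRST(A) = {epsilon, id, read}.
FIRST(P): from P->id we get {id}; from P->read id id read we get {read}; from P->epsilon we get {epsilon}. So FIRST(P) = {epsilon, id, read}.
FIRST(F): from F->read P id read we get {read}; from F->A we get {epsilon, id, read}. So FIRST(F) = {epsilon, id, read}.
FIRST(S): from S->F A F S we get {epsilon, id, read}; from S->P id id id we get {id, read}; from S->epsilon we get {epsilon}. So FIRST(S) = {epsilon, id, read}.
FOLLOW(S) includes $ since S is the start symbol.
FOLLOW(S): in S->F A F S, the suffix after S is empty (adds nothing new). Thus FOLLOW(S) = {$}.
FOLLOW(A): in S->F A F S, A is followed by F S with FIRST {epsilon, id, read}; in S->F A F S, the suffix after A is nullable, so FOLLOW(A) ⊇ FOLLOW(S) = {$}; in F->A, the suffix after A is empty, so FOLLOW(A) ⊇ FOLLOW(F) = {$, id, read}. Thus FOLLOW(A) = {$, id, read}.
FOLLOW(F): in S->F A F S (occurrence 1), F is followed by A F S with FIRST {epsilon, id, read}; in S->F A F S (occurrence 1), the suffix after F is nullable, so FOLLOW(F) ⊇ FOLLOW(S) = {$}; in S->F A F S (occurrence 2), F is followed by S with FIRST {epsilon, id, read}; in S->F A F S (occurrence 2), the suffix after F is nullable, so FOLLOW(F) ⊇ FOLLOW(S) = {$}; in A->id F F (occurrence 1), F is followed by F with FIRST {epsilon, id, read}; in A->id F F (occurrence 1), the suffix after F is nullable, so FOLLOW(F) ⊇ FOLLOW(A) = {$, id, read}; in A->id F F (occurrence 2), the suffix after F is empty, so FOLLOW(F) ⊇ FOLLOW(A) = {$, id, read}. Thus FOLLOW(F) = {$, id, read}.
FOLLOW(P): in S->P id id id, P is followed by id id id with FIRST {id}; in A->read P, the suffix after P is empty, so FOLLOW(P) ⊇ FOLLOW(A) = {$, id, read}; in F->read P id read, P is followed by id read with FIRST {id}. Thus FOLLOW(P) = {$, id, read}.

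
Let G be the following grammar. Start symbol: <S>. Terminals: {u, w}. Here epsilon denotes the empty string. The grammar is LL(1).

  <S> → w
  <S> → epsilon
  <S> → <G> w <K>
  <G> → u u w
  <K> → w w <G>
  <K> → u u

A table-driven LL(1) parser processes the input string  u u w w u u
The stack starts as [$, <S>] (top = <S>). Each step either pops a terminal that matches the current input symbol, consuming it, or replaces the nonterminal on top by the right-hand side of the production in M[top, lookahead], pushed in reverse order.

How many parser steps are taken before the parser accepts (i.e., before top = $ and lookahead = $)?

9

     Stack          Input          Action
  1  $ <S>          u u w w u u $  expand <S> → <G> w <K>
  2  $ <K> w <G>    u u w w u u $  expand <G> → u u w
  3  $ <K> w w u u  u u w w u u $  match u
  4  $ <K> w w u    u w w u u $    match u
  5  $ <K> w w      w w u u $      match w
  6  $ <K> w        w u u $        match w
  7  $ <K>          u u $          expand <K> → u u
  8  $ u u          u u $          match u
  9  $ u            u $            match u
Accept reached after 9 steps.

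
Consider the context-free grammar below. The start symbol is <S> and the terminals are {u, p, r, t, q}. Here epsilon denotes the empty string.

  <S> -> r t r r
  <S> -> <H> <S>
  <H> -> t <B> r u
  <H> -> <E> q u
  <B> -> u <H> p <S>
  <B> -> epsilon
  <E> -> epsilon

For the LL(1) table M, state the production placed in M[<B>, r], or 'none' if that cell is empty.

<B> -> epsilon

FIRST(<B>) = {epsilon, u}
FIRST(<E>) = {epsilon}
FIRST(<H>) = {q, t}  (via <E> q u)
FIRST(<S>) = {q, r, t}  (via <H> <S>)
FOLLOW(<S>) includes $ since <S> is the start symbol.
FOLLOW(<B>): in <H>->t <B> r u, <B> is followed by r u with FIRST {r}. Thus FOLLOW(<B>) = {r}.
For <B> -> u <H> p <S>: FIRST(u <H> p <S>) = {u}, so it goes in M[<B>, t] for t ∈ {u}.
For <B> -> epsilon: FIRST(epsilon) = {epsilon}, so it goes in M[<B>, t] for t ∈ {}; since epsilon ∈ FIRST, also for every t ∈ FOLLOW(<B>) = {r}.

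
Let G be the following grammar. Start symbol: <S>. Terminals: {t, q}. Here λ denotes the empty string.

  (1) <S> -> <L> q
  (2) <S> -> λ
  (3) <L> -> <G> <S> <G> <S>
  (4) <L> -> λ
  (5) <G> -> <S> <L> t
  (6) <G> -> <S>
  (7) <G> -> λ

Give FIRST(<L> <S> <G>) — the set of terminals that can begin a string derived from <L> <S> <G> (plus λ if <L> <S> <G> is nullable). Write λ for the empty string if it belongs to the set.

FIRST(<S>) = {λ, q, t}  (via <L> q)
FIRST(<L>) = {λ, q, t}  (via <G> <S> <G> <S>)
FIRST(<G>) = {λ, q, t}  (via <S> <L> t, <S>)
FIRST(<L> <S> <G>): take FIRST of each symbol in turn, carrying on past any symbol whose FIRST contains λ; result {λ, q, t}.

{λ, q, t}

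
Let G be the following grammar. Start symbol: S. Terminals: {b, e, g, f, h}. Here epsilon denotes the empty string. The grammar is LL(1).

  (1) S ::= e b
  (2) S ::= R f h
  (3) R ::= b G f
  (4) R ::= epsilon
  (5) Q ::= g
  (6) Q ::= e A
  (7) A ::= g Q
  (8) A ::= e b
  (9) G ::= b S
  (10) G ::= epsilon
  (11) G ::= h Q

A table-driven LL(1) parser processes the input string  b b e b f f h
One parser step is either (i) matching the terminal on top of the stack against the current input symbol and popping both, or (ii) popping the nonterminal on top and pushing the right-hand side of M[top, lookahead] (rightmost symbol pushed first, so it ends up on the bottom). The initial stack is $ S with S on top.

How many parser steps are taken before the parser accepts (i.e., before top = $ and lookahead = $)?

step 1: stack=$ S  input=b b e b f f h $  — expand S ::= R f h
step 2: stack=$ h f R  input=b b e b f f h $  — expand R ::= b G f
step 3: stack=$ h f f G b  input=b b e b f f h $  — match b
step 4: stack=$ h f f G  input=b e b f f h $  — expand G ::= b S
step 5: stack=$ h f f S b  input=b e b f f h $  — match b
step 6: stack=$ h f f S  input=e b f f h $  — expand S ::= e b
step 7: stack=$ h f f b e  input=e b f f h $  — match e
step 8: stack=$ h f f b  input=b f f h $  — match b
step 9: stack=$ h f f  input=f f h $  — match f
step 10: stack=$ h f  input=f h $  — match f
step 11: stack=$ h  input=h $  — match h
Accept reached after 11 steps.

11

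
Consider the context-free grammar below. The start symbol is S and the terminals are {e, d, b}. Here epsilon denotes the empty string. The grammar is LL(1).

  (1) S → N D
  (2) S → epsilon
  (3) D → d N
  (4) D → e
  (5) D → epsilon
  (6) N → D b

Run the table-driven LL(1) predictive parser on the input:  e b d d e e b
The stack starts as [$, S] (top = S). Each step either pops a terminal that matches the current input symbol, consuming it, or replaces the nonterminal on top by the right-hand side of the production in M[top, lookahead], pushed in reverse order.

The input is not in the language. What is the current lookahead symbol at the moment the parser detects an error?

step 1: stack=$ S  input=e b d d e e b $  — expand S → N D
step 2: stack=$ D N  input=e b d d e e b $  — expand N → D b
step 3: stack=$ D b D  input=e b d d e e b $  — expand D → e
step 4: stack=$ D b e  input=e b d d e e b $  — match e
step 5: stack=$ D b  input=b d d e e b $  — match b
step 6: stack=$ D  input=d d e e b $  — expand D → d N
step 7: stack=$ N d  input=d d e e b $  — match d
step 8: stack=$ N  input=d e e b $  — expand N → D b
step 9: stack=$ b D  input=d e e b $  — expand D → d N
step 10: stack=$ b N d  input=d e e b $  — match d
step 11: stack=$ b N  input=e e b $  — expand N → D b
step 12: stack=$ b b D  input=e e b $  — expand D → e
step 13: stack=$ b b e  input=e e b $  — match e
step 14: stack=$ b b  input=e b $  — error: top is terminal b but lookahead is e

e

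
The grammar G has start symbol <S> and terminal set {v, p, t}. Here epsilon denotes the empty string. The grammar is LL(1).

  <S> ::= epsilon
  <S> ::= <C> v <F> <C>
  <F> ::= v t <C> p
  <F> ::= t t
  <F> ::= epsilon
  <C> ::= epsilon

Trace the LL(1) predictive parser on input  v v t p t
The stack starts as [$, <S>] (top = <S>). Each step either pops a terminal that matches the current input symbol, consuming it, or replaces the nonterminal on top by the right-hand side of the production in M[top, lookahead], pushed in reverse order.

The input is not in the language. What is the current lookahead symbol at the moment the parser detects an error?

     Stack            Input        Action
  1  $ <S>            v v t p t $  expand <S> ::= <C> v <F> <C>
  2  $ <C> <F> v <C>  v v t p t $  expand <C> ::= epsilon
  3  $ <C> <F> v      v v t p t $  match v
  4  $ <C> <F>        v t p t $    expand <F> ::= v t <C> p
  5  $ <C> p <C> t v  v t p t $    match v
  6  $ <C> p <C> t    t p t $      match t
  7  $ <C> p <C>      p t $        expand <C> ::= epsilon
  8  $ <C> p          p t $        match p
  9  $ <C>            t $          error: M[<C>, t] is empty

t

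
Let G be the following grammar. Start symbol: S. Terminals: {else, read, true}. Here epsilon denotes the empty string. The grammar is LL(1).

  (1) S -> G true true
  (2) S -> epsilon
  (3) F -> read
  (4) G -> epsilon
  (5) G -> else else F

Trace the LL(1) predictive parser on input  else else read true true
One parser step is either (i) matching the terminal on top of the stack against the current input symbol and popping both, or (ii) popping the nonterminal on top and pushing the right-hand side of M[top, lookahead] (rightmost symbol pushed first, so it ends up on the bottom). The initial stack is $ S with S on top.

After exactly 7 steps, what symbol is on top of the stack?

     Stack                    Input                       Action
  1  $ S                      else else read true true $  expand S -> G true true
  2  $ true true G            else else read true true $  expand G -> else else F
  3  $ true true F else else  else else read true true $  match else
  4  $ true true F else       else read true true $       match else
  5  $ true true F            read true true $            expand F -> read
  6  $ true true read         read true true $            match read
  7  $ true true              true true $                 match true
Stack after step 7: $ true (top = true).

true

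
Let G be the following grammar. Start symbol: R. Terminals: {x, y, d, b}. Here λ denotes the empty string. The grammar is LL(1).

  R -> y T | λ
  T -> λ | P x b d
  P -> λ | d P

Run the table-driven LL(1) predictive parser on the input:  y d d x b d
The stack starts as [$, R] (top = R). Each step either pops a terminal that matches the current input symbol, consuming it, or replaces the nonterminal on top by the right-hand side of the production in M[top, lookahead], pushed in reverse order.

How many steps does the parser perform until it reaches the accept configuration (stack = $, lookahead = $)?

11

      Stack        Input          Action
   1  $ R          y d d x b d $  expand R -> y T
   2  $ T y        y d d x b d $  match y
   3  $ T          d d x b d $    expand T -> P x b d
   4  $ d b x P    d d x b d $    expand P -> d P
   5  $ d b x P d  d d x b d $    match d
   6  $ d b x P    d x b d $      expand P -> d P
   7  $ d b x P d  d x b d $      match d
   8  $ d b x P    x b d $        expand P -> λ
   9  $ d b x      x b d $        match x
  10  $ d b        b d $          match b
  11  $ d          d $            match d
Accept reached after 11 steps.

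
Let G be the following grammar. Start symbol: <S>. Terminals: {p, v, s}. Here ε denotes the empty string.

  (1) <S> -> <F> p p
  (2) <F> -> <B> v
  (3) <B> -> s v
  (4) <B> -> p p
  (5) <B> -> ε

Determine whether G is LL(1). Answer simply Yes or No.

Yes

FIRST(<S>) = {p, s, v}
FIRST(<F>) = {p, s, v}
FIRST(<B>) = {ε, p, s}
FOLLOW(<S>) = {$}
FOLLOW(<F>) = {p}
FOLLOW(<B>) = {v}
Each cell of M receives at most one production.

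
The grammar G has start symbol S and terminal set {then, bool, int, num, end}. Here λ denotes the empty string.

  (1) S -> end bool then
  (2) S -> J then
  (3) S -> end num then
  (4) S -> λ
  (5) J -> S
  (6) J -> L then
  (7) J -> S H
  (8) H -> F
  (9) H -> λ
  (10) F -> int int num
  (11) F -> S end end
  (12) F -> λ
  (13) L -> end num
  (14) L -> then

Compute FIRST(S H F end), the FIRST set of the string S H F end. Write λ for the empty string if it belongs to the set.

FIRST(L) = {end, then}
FIRST(S) = {λ, end, int, then}  (via J then)
FIRST(F) = {λ, end, int, then}  (via S end end)
FIRST(H) = {λ, end, int, then}  (via F)
FIRST(J) = {λ, end, int, then}  (via S, L then, S H)
FIRST(S H F end): take FIRST of each symbol in turn, carrying on past any symbol whose FIRST contains λ; result {end, int, then}.

{end, int, then}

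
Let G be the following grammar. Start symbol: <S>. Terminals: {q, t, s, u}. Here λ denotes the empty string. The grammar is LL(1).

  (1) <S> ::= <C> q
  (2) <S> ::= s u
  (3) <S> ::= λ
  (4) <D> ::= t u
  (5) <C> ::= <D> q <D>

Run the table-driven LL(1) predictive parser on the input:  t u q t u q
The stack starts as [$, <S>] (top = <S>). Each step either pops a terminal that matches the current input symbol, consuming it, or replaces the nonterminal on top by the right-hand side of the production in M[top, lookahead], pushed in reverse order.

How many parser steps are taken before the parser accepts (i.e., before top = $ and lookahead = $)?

10

      Stack          Input          Action
   1  $ <S>          t u q t u q $  expand <S> ::= <C> q
   2  $ q <C>        t u q t u q $  expand <C> ::= <D> q <D>
   3  $ q <D> q <D>  t u q t u q $  expand <D> ::= t u
   4  $ q <D> q u t  t u q t u q $  match t
   5  $ q <D> q u    u q t u q $    match u
   6  $ q <D> q      q t u q $      match q
   7  $ q <D>        t u q $        expand <D> ::= t u
   8  $ q u t        t u q $        match t
   9  $ q u          u q $          match u
  10  $ q            q $            match q
Accept reached after 10 steps.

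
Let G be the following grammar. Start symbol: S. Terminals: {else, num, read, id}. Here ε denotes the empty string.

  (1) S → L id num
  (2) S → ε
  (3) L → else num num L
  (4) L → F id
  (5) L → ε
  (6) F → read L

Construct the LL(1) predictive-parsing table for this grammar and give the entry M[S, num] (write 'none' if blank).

FIRST(F): from F→read L we get {read}. So FIRST(F) = {read}.
FIRST(L): from L→else num num L we get {else}; from L→F id we get {read}; from L→ε we get {ε}. So FIRST(L) = {ε, else, read}.
FIRST(S): from S→L id num we get {else, id, read}; from S→ε we get {ε}. So FIRST(S) = {ε, else, id, read}.
FOLLOW(S) includes $ since S is the start symbol.
FOLLOW(S): S appears on no right-hand side. Thus FOLLOW(S) = {$}.
For S → L id num: FIRST(L id num) = {else, id, read}, so it goes in M[S, t] for t ∈ {else, id, read}.
For S → ε: FIRST(ε) = {ε}, so it goes in M[S, t] for t ∈ {}; since ε ∈ FIRST, also for every t ∈ FOLLOW(S) = {$}.
None of these place a production in M[S, num].

none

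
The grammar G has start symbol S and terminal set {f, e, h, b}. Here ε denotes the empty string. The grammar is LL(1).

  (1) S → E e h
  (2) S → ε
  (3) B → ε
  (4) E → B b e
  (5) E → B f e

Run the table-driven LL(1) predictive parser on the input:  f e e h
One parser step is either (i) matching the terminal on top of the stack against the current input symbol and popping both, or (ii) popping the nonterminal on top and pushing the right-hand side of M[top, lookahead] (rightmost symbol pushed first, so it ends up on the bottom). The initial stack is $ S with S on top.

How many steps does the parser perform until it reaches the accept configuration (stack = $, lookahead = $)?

step 1: stack=$ S  input=f e e h $  — expand S → E e h
step 2: stack=$ h e E  input=f e e h $  — expand E → B f e
step 3: stack=$ h e e f B  input=f e e h $  — expand B → ε
step 4: stack=$ h e e f  input=f e e h $  — match f
step 5: stack=$ h e e  input=e e h $  — match e
step 6: stack=$ h e  input=e h $  — match e
step 7: stack=$ h  input=h $  — match h
Accept reached after 7 steps.

7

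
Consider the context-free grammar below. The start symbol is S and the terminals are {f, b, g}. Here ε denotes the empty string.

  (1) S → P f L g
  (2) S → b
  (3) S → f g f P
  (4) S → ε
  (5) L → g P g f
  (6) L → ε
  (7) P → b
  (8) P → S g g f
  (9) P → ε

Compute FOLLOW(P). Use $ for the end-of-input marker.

FIRST(L): from L→g P g f we get {g}; from L→ε we get {ε}. So FIRST(L) = {ε, g}.
FIRST(S): from S→P f L g we get {b, f, g}; from S→b we get {b}; from S→f g f P we get {f}; from S→ε we get {ε}. So FIRST(S) = {ε, b, f, g}.
FIRST(P): from P→b we get {b}; from P→S g g f we get {b, f, g}; from P→ε we get {ε}. So FIRST(P) = {ε, b, f, g}.
FOLLOW(S) includes $ since S is the start symbol.
FOLLOW(S): in P→S g g f, S is followed by g g f with FIRST {g}. Thus FOLLOW(S) = {$, g}.
FOLLOW(L): in S→P f L g, L is followed by g with FIRST {g}. Thus FOLLOW(L) = {g}.
FOLLOW(P): in S→P f L g, P is followed by f L g with FIRST {f}; in S→f g f P, the suffix after P is empty, so FOLLOW(P) ⊇ FOLLOW(S) = {$, g}; in L→g P g f, P is followed by g f with FIRST {g}. Thus FOLLOW(P) = {$, f, g}.

{$, f, g}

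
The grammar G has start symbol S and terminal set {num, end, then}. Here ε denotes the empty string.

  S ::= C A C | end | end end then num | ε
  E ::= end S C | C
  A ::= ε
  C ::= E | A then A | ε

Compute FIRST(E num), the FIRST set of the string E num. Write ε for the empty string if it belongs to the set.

{end, num, then}

FIRST(A) = {ε}
FIRST(S) = {ε, end, then}  (via C A C)
FIRST(E) = {ε, end, then}  (via C)
FIRST(C) = {ε, end, then}  (via E, A then A)
FIRST(E num): take FIRST of each symbol in turn, carrying on past any symbol whose FIRST contains ε; result {end, num, then}.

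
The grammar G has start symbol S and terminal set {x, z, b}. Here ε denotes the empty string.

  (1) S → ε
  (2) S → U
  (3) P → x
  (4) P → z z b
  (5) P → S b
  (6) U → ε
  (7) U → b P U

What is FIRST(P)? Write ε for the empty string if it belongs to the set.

FIRST(U): from U→ε we get {ε}; from U→b P U we get {b}. So FIRST(U) = {ε, b}.
FIRST(S): from S→ε we get {ε}; from S→U we get {ε, b}. So FIRST(S) = {ε, b}.
FIRST(P): from P→x we get {x}; from P→z z b we get {z}; from P→S b we get {b}. So FIRST(P) = {b, x, z}.

{b, x, z}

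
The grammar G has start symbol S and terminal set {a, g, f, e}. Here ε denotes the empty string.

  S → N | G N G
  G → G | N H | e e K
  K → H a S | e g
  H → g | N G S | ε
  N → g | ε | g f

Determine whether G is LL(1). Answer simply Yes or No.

FIRST(S) = {ε, e, g}
FIRST(G) = {ε, e, g}
FIRST(K) = {a, e, g}
FIRST(H) = {ε, e, g}
FIRST(N) = {ε, g}
FOLLOW(S) = {$, a, e, g}
FOLLOW(G) = {$, a, e, g}
FOLLOW(K) = {$, a, e, g}
FOLLOW(H) = {$, a, e, g}
FOLLOW(N) = {$, a, e, g}
Cell M[G, $] receives both G → G and G → N H — the grammar is not LL(1).

No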